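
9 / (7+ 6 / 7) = 1.15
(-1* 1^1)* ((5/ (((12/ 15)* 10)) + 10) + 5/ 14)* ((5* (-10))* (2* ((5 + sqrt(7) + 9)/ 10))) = 3075* sqrt(7)/ 28 + 3075/ 2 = 1828.06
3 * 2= 6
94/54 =47/27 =1.74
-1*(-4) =4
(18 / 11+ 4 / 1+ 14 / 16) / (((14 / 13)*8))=7449 / 9856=0.76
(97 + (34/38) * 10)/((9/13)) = 8723/57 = 153.04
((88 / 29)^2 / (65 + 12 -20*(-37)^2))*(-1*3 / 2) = 3872 / 7653941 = 0.00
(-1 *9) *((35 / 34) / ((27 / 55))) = -1925 / 102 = -18.87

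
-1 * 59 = -59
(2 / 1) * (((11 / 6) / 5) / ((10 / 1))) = 0.07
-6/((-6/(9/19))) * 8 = 72/19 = 3.79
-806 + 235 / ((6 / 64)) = 5102 / 3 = 1700.67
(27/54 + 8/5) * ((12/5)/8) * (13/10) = 819/1000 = 0.82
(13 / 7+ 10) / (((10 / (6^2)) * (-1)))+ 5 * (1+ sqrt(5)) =-1319 / 35+ 5 * sqrt(5) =-26.51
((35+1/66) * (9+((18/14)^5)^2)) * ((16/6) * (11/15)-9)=-245378454507103/46608416085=-5264.68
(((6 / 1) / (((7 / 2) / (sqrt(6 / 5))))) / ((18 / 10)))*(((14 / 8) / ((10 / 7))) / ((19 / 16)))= 56*sqrt(30) / 285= 1.08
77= 77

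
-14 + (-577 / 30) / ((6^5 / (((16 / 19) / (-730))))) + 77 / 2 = 24.50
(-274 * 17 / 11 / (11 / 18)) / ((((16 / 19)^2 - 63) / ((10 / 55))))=60535368 / 29930197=2.02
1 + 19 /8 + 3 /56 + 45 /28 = 141 /28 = 5.04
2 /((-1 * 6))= -1 /3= -0.33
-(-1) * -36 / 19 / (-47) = 36 / 893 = 0.04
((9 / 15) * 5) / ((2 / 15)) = 45 / 2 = 22.50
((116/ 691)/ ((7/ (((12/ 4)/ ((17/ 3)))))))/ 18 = 58/ 82229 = 0.00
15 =15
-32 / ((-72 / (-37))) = -148 / 9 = -16.44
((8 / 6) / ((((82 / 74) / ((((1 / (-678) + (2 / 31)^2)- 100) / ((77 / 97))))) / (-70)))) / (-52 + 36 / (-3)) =-1169189409305 / 7052463792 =-165.78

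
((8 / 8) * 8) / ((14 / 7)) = 4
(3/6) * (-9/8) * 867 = -7803/16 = -487.69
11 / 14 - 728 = -10181 / 14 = -727.21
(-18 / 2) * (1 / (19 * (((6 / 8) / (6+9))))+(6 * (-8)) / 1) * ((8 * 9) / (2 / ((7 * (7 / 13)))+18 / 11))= 19471914 / 1387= 14038.87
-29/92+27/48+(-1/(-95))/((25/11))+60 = 52660173/874000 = 60.25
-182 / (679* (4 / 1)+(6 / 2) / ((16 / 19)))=-2912 / 43513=-0.07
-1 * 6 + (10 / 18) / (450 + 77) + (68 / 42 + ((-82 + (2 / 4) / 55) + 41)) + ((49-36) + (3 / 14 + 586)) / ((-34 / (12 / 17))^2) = -809445815047 / 17942816430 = -45.11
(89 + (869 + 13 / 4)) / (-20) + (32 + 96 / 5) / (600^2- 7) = -1384168989 / 28799440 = -48.06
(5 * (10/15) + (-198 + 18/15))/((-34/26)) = 37726/255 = 147.95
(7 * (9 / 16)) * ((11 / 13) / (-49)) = -0.07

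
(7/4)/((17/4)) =0.41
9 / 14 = 0.64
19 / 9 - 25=-206 / 9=-22.89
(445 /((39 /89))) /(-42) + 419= 646717 /1638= 394.82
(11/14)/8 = 11/112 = 0.10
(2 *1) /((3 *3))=2 /9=0.22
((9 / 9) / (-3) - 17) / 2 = -8.67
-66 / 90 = -11 / 15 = -0.73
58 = 58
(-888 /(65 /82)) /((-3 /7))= 169904 /65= 2613.91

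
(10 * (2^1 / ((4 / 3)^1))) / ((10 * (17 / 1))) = 3 / 34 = 0.09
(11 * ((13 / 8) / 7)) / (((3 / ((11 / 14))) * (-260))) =-121 / 47040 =-0.00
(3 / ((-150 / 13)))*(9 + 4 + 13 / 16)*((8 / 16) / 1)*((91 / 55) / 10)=-261443 / 880000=-0.30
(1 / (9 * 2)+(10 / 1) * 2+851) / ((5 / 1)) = 174.21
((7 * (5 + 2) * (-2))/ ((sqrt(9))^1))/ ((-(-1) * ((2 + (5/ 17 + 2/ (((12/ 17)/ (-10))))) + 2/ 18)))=4998/ 3967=1.26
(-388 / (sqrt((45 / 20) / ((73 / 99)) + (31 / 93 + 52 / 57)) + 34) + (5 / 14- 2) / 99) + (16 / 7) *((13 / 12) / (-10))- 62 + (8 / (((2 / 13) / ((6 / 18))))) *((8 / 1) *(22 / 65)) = -8372164763 / 312566562 + 776 *sqrt(297590559) / 19168945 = -26.09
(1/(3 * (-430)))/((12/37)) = -37/15480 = -0.00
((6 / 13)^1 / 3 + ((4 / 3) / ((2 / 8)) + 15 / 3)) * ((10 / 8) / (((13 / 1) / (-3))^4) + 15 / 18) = 117311425 / 13366548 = 8.78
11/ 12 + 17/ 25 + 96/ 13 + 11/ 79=9.12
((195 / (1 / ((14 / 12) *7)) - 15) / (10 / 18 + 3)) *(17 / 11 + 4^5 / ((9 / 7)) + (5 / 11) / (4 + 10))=3489616145 / 9856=354060.08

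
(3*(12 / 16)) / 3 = 3 / 4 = 0.75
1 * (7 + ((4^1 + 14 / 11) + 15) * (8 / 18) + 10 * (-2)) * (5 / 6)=-1975 / 594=-3.32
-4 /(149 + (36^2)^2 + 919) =-1 /420171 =-0.00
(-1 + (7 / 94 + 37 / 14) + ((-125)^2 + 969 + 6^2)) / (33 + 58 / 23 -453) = -125852205 / 3159058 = -39.84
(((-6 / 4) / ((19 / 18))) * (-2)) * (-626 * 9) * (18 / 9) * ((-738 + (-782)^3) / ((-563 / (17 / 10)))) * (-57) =7419962458746216 / 2815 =2635865882325.48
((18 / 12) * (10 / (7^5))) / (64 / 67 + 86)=335 / 32639194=0.00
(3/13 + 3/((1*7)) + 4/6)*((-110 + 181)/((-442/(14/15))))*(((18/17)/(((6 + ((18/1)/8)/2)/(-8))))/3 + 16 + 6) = -59782852/13919685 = -4.29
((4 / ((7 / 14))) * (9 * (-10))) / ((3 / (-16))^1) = 3840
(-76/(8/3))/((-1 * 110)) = 57/220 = 0.26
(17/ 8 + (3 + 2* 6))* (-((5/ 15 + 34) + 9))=-8905/ 12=-742.08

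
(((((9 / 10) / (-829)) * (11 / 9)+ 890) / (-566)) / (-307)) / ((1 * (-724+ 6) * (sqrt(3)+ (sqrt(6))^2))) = -7378089 / 5688483084020+ 2459363 * sqrt(3) / 11376966168040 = -0.00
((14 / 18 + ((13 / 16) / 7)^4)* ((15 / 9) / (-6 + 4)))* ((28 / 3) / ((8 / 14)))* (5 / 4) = -27543015025 / 2080899072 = -13.24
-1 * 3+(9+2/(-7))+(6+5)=117/7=16.71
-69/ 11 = -6.27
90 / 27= 10 / 3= 3.33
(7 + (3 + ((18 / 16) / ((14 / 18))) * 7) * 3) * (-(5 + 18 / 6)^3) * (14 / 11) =-332416 / 11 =-30219.64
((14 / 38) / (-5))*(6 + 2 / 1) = -56 / 95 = -0.59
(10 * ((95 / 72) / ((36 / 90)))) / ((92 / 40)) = 11875 / 828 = 14.34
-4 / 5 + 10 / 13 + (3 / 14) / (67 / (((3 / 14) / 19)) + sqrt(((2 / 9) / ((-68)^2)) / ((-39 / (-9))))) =-19070612039122 / 620522334009565 - 153 *sqrt(78) / 66825482124107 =-0.03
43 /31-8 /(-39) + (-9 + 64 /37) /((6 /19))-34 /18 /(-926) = -1331426300 /62134137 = -21.43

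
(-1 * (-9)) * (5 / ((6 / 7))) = 105 / 2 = 52.50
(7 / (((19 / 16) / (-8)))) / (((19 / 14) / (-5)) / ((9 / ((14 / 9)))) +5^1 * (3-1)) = -362880 / 76589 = -4.74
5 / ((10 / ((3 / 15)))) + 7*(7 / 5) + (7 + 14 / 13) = 2337 / 130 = 17.98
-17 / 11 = -1.55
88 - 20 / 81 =7108 / 81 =87.75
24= 24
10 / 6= 5 / 3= 1.67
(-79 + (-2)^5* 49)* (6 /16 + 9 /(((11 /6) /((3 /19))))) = -3167181 /1672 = -1894.25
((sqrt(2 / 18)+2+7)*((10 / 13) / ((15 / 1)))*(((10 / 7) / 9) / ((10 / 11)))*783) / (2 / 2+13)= 4.67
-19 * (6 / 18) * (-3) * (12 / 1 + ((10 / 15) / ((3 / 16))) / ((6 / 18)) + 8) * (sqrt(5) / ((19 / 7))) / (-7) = -92 * sqrt(5) / 3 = -68.57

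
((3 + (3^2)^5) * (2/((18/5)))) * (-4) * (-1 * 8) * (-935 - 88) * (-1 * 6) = 6443754240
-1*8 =-8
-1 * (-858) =858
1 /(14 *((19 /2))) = 1 /133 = 0.01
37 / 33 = 1.12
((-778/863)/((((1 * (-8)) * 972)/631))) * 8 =245459/419418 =0.59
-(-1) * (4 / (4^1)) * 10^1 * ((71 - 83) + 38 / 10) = -82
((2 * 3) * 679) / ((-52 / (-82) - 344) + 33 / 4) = -668136 / 54959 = -12.16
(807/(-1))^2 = 651249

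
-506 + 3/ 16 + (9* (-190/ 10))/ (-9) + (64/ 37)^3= -390341913/ 810448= -481.64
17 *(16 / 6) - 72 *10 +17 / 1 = -1973 / 3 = -657.67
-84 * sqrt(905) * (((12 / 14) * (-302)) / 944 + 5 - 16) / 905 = 31.48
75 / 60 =5 / 4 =1.25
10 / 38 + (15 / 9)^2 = 520 / 171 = 3.04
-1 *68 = -68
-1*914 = -914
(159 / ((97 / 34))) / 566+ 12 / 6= 57605 / 27451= 2.10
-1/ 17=-0.06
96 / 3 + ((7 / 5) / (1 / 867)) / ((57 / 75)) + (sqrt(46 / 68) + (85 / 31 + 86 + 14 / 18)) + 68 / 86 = sqrt(782) / 34 + 391928767 / 227943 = 1720.24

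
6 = 6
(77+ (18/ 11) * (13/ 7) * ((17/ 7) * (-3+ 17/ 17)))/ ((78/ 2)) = 33547/ 21021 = 1.60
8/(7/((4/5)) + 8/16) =32/37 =0.86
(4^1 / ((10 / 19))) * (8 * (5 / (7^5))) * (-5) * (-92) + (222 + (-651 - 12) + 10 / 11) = -79824447 / 184877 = -431.77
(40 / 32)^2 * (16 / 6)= 25 / 6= 4.17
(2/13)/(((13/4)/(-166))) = -1328/169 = -7.86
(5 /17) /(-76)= -5 /1292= -0.00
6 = 6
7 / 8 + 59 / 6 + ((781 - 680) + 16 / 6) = 915 / 8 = 114.38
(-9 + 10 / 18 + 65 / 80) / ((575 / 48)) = -1099 / 1725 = -0.64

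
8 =8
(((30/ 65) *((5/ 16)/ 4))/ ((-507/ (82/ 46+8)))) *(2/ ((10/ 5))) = -1125/ 1616992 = -0.00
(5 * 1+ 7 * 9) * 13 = 884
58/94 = 0.62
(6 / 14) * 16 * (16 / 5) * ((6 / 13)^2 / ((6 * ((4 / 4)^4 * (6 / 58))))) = 44544 / 5915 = 7.53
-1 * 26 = -26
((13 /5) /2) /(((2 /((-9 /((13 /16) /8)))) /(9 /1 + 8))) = -4896 /5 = -979.20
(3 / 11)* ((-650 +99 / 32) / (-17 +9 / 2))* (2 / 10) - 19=-355897 / 22000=-16.18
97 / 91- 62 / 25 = -3217 / 2275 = -1.41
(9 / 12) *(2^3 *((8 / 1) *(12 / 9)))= 64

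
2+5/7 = 19/7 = 2.71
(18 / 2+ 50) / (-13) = -59 / 13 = -4.54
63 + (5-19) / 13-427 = -4746 / 13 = -365.08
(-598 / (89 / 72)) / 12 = -3588 / 89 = -40.31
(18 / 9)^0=1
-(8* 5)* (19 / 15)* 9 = -456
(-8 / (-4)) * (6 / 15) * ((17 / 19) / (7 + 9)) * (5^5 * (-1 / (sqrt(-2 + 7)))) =-2125 * sqrt(5) / 76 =-62.52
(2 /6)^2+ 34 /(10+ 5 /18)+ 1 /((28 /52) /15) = 364526 /11655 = 31.28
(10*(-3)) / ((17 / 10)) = -300 / 17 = -17.65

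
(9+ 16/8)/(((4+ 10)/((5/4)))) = 55/56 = 0.98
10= 10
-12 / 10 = -6 / 5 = -1.20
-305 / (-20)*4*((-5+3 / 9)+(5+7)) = 1342 / 3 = 447.33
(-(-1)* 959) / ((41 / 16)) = 15344 / 41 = 374.24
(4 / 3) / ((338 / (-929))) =-1858 / 507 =-3.66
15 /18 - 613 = -3673 /6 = -612.17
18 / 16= 9 / 8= 1.12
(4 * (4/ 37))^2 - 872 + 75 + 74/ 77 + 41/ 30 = -2512472357/ 3162390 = -794.49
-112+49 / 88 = -9807 / 88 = -111.44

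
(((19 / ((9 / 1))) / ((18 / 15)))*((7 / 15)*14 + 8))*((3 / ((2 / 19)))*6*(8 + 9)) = 668933 / 9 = 74325.89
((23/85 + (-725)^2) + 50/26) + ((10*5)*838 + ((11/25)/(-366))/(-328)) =376421037614191/663265200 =567527.19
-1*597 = -597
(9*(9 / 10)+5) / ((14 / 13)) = 1703 / 140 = 12.16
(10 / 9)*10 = 100 / 9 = 11.11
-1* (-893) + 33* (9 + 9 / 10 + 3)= 13187 / 10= 1318.70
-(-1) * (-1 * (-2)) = 2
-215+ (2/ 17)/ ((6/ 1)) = -10964/ 51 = -214.98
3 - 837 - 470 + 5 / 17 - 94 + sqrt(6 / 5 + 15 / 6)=-23761 / 17 + sqrt(370) / 10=-1395.78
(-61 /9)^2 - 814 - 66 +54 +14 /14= -63104 /81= -779.06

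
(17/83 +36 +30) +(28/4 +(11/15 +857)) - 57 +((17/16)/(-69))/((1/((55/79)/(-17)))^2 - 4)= 873.94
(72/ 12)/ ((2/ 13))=39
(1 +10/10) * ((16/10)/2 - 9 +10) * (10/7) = 36/7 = 5.14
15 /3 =5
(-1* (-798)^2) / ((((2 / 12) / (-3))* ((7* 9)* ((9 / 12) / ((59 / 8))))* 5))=1789116 / 5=357823.20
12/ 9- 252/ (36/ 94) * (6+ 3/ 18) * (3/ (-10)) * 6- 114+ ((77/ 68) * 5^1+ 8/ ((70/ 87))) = 51456109/ 7140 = 7206.74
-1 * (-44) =44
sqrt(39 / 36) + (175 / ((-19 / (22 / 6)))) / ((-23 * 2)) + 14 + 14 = sqrt(39) / 6 + 75341 / 2622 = 29.78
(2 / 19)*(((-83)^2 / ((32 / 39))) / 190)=268671 / 57760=4.65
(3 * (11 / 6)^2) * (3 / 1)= 121 / 4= 30.25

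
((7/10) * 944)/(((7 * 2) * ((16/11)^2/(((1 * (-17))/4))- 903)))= -485452/9292475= -0.05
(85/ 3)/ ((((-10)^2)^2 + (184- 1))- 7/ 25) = 2125/ 763704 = 0.00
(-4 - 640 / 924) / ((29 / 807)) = -291596 / 2233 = -130.58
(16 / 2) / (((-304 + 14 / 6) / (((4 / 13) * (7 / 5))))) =-672 / 58825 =-0.01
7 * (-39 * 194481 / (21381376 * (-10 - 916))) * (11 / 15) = 194675481 / 98995770880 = 0.00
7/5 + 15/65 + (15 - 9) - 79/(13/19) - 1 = -7074/65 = -108.83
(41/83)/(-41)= -1/83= -0.01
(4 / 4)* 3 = 3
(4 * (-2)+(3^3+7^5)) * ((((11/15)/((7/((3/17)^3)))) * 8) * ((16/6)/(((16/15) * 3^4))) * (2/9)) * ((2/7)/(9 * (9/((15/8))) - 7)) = 14806880/3529445157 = 0.00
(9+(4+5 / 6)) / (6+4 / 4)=1.98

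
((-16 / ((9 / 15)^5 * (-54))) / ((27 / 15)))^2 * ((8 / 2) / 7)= 62500000000 / 24407490807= 2.56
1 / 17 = 0.06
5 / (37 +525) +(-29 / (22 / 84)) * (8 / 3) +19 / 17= -30912999 / 105094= -294.15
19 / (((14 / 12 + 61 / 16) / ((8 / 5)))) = 7296 / 1195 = 6.11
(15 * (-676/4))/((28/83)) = -210405/28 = -7514.46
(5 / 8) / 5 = 1 / 8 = 0.12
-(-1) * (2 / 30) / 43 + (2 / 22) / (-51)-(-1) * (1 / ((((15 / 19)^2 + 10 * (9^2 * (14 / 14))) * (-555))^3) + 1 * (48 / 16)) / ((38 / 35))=51668111200109258626686048877 / 18700506583935906367414940625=2.76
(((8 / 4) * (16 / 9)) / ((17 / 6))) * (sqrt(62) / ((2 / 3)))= 32 * sqrt(62) / 17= 14.82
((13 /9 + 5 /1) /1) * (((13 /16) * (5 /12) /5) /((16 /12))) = 377 /1152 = 0.33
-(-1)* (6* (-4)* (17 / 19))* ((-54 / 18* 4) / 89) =2.90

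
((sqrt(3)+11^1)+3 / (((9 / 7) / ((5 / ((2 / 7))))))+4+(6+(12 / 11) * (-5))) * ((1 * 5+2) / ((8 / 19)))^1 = 133 * sqrt(3) / 8+494893 / 528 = 966.09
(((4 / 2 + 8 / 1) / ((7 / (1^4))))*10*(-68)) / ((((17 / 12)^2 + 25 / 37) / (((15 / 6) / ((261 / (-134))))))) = 1348576000 / 2901479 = 464.79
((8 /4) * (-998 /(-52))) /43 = 499 /559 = 0.89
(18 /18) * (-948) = -948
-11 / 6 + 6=25 / 6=4.17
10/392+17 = 3337/196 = 17.03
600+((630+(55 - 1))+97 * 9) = 2157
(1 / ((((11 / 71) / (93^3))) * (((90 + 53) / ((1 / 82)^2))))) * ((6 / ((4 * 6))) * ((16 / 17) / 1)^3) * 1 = 1.13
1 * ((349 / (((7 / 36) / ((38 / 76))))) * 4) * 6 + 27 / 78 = 3920031 / 182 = 21538.63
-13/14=-0.93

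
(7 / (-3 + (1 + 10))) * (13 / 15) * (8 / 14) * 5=13 / 6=2.17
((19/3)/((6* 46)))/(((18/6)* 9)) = 0.00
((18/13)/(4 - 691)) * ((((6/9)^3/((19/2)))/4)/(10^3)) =-1/63633375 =-0.00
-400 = -400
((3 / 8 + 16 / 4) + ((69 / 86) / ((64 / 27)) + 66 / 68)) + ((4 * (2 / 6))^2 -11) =-2979521 / 842112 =-3.54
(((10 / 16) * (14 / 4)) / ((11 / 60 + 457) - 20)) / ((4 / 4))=525 / 104924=0.01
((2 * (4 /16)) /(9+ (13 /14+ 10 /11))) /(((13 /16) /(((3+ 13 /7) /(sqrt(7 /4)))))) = 11968 * sqrt(7) /151879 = 0.21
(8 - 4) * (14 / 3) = 56 / 3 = 18.67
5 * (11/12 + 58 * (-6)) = -20825/12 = -1735.42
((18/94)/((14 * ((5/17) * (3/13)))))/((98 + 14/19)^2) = 239343/11578747040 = 0.00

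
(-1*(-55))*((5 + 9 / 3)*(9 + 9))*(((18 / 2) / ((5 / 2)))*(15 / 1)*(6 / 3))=855360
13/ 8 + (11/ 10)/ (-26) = 823/ 520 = 1.58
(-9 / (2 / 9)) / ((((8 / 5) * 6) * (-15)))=9 / 32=0.28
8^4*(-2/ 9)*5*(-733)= 30023680/ 9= 3335964.44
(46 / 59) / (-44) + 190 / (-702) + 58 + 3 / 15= 131922103 / 2277990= 57.91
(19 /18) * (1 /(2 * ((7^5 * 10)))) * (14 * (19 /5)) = 361 /2160900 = 0.00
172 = 172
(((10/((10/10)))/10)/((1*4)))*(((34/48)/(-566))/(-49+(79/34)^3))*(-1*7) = -584647/9731964744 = -0.00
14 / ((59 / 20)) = 280 / 59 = 4.75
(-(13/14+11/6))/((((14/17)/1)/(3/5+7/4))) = -23171/2940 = -7.88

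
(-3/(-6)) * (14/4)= 7/4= 1.75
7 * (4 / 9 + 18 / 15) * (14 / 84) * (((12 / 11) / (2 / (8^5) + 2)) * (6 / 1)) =33947648 / 5406885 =6.28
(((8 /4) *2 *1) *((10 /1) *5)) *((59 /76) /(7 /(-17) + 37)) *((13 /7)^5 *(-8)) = -74481375800 /99312563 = -749.97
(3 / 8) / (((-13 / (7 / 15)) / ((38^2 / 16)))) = -2527 / 2080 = -1.21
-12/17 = -0.71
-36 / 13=-2.77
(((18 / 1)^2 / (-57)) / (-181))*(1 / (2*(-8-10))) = -0.00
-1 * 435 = -435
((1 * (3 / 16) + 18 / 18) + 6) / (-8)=-115 / 128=-0.90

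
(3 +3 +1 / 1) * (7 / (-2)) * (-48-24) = 1764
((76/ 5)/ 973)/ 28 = 19/ 34055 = 0.00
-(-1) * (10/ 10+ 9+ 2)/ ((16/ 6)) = 9/ 2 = 4.50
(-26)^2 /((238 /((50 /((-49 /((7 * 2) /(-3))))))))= 33800 /2499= 13.53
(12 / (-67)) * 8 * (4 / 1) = -384 / 67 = -5.73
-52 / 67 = -0.78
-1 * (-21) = 21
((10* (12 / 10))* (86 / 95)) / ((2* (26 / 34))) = 8772 / 1235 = 7.10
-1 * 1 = -1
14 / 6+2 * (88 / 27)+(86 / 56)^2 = 237299 / 21168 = 11.21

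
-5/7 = -0.71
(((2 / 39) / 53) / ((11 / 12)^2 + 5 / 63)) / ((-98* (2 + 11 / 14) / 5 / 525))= -28000 / 2767713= -0.01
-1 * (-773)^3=461889917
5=5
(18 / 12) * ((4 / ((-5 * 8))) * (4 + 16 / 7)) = -33 / 35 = -0.94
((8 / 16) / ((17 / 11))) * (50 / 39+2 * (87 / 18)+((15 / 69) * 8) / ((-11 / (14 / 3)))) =100751 / 30498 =3.30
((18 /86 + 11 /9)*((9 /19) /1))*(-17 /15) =-9418 /12255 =-0.77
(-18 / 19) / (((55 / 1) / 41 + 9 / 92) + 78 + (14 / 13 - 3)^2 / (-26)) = -0.01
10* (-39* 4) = -1560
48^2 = 2304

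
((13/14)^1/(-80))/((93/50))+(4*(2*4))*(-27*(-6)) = 53996479/10416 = 5183.99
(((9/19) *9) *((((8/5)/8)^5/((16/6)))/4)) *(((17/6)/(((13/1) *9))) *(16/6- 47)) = -357/2600000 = -0.00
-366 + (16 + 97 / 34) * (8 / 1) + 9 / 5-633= -71942 / 85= -846.38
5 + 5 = 10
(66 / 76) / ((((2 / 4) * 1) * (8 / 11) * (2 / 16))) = 363 / 19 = 19.11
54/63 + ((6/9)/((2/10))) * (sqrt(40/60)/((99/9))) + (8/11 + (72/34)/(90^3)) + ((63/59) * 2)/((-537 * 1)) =10 * sqrt(6)/99 + 442433667197/279943067250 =1.83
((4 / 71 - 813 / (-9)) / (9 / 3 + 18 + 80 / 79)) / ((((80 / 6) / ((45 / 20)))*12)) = 4562961 / 79020160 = 0.06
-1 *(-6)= 6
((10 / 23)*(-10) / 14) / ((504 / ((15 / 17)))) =-125 / 229908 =-0.00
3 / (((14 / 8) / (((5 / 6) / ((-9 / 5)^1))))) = -50 / 63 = -0.79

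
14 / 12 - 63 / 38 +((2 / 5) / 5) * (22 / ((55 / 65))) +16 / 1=25064 / 1425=17.59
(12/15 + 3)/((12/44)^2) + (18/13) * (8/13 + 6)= 458191/7605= 60.25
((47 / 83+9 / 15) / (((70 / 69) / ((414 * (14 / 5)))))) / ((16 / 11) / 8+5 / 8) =1216683072 / 736625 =1651.70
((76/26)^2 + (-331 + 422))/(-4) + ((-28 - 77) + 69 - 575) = -429859/676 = -635.89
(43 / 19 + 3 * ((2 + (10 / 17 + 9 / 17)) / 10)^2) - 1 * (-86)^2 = -7393.45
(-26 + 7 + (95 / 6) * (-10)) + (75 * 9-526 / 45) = 21869 / 45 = 485.98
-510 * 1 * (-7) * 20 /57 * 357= 8496600 /19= 447189.47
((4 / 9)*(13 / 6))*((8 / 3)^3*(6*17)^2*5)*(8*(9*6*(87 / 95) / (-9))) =-41756396.54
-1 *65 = -65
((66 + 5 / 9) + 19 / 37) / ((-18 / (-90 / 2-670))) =7984405 / 2997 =2664.13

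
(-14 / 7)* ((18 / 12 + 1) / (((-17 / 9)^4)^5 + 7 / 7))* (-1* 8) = 243153309181138576020 / 2032121782156515789665201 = 0.00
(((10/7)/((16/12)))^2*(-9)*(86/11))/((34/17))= -87075/2156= -40.39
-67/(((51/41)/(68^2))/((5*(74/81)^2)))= -20457897920/19683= -1039368.89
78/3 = 26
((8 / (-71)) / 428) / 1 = -2 / 7597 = -0.00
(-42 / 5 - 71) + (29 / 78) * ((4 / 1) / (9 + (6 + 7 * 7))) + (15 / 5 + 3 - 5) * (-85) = -1025711 / 6240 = -164.38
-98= -98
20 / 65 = 4 / 13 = 0.31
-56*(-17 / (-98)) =-68 / 7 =-9.71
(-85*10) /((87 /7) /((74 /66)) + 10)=-220150 /5461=-40.31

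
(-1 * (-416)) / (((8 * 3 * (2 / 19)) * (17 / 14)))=6916 / 51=135.61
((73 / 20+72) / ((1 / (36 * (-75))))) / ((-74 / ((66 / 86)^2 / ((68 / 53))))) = 693469755 / 547304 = 1267.07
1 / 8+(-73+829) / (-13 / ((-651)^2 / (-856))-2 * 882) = -453893653 / 1495147672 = -0.30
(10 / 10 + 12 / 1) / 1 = 13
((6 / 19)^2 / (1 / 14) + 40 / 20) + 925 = 928.40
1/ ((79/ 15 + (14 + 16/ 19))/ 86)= 24510/ 5731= 4.28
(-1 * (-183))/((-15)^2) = 61/75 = 0.81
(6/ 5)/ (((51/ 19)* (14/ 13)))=247/ 595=0.42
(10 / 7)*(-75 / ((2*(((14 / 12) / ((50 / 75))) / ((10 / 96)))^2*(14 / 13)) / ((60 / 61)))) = -203125 / 1171688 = -0.17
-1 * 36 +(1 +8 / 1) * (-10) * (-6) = 504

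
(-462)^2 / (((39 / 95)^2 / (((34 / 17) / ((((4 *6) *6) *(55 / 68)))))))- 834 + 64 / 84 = 222677524 / 10647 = 20914.58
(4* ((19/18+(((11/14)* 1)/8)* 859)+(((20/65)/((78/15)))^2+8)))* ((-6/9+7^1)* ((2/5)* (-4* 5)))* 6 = -204414282284/1799343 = -113604.96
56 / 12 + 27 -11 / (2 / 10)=-70 / 3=-23.33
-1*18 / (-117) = 2 / 13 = 0.15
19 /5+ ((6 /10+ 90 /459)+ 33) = 37.60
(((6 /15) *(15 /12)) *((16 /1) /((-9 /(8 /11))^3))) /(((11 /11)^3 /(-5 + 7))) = -8192 /970299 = -0.01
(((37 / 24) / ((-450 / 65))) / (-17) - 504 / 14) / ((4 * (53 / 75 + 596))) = -6607195 / 438221376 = -0.02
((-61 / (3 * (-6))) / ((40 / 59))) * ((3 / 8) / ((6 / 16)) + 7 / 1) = 3599 / 90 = 39.99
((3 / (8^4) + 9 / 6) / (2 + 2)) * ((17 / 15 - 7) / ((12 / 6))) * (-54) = 608553 / 10240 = 59.43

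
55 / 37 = 1.49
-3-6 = -9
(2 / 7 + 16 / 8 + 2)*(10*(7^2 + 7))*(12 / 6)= 4800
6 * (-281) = -1686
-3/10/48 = -1/160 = -0.01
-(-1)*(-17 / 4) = -17 / 4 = -4.25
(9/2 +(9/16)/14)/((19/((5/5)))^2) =1017/80864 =0.01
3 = 3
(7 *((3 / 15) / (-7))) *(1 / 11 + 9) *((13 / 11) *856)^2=-2476647680 / 1331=-1860742.06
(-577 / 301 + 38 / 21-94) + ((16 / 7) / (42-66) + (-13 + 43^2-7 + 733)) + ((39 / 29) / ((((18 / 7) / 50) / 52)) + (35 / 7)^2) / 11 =747129274 / 288057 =2593.69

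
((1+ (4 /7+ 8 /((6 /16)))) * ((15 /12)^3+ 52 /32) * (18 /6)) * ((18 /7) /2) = 991341 /3136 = 316.12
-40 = -40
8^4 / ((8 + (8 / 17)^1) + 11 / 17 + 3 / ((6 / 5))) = 139264 / 395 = 352.57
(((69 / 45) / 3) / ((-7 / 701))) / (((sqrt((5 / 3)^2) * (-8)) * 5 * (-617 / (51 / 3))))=-0.02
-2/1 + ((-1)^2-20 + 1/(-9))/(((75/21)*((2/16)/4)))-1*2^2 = -39878/225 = -177.24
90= 90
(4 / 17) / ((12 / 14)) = 14 / 51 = 0.27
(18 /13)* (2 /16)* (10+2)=27 /13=2.08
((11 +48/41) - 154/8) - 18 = -4113/164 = -25.08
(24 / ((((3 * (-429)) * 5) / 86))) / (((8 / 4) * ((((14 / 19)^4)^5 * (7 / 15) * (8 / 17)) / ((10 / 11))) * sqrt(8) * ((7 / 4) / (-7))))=137391352987330477196714721655 * sqrt(2) / 460635580243905474991751168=421.81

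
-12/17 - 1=-29/17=-1.71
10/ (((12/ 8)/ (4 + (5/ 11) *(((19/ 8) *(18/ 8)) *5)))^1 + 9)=11366/ 10335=1.10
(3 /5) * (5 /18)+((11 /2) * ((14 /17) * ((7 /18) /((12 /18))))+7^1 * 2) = 1143 /68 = 16.81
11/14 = 0.79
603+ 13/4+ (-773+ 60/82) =-27227/164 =-166.02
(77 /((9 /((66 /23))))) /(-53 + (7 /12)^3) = -975744 /2098543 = -0.46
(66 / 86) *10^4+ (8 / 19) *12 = 6274128 / 817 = 7679.47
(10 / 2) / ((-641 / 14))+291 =186461 / 641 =290.89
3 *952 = 2856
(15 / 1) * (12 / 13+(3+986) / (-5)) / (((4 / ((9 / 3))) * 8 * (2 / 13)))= -115173 / 64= -1799.58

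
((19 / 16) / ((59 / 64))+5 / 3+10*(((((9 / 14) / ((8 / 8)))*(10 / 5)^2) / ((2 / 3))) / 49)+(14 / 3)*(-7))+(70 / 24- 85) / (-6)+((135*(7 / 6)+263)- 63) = 498688697 / 1457064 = 342.26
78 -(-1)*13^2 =247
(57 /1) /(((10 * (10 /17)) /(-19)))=-18411 /100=-184.11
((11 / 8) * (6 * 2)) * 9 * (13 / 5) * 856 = 1652508 / 5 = 330501.60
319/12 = 26.58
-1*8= -8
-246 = -246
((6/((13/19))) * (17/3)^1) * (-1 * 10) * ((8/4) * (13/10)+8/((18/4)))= -254524/117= -2175.42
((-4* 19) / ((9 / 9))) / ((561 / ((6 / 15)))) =-152 / 2805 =-0.05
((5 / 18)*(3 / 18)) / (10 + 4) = 5 / 1512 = 0.00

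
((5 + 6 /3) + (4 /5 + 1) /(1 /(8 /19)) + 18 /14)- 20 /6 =11392 /1995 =5.71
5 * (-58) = -290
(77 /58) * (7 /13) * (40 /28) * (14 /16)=2695 /3016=0.89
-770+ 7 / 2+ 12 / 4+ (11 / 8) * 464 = -125.50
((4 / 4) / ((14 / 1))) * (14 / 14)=1 / 14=0.07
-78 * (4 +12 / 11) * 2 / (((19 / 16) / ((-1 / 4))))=34944 / 209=167.20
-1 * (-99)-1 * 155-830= -886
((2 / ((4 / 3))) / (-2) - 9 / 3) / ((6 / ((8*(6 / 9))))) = -10 / 3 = -3.33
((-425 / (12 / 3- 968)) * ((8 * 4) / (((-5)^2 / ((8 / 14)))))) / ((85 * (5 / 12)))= 384 / 42175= 0.01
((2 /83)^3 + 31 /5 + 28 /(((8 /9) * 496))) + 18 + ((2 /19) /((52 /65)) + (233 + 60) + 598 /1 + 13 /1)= 50026762083931 /53885206880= 928.40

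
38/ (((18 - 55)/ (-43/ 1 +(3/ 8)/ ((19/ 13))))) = 6497/ 148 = 43.90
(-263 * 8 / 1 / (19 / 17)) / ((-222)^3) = 4471 / 25984989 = 0.00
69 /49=1.41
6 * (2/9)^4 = 32/2187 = 0.01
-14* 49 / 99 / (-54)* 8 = 2744 / 2673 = 1.03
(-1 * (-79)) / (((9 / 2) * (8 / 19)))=1501 / 36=41.69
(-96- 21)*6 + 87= -615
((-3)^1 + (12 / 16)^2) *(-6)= 117 / 8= 14.62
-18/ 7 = -2.57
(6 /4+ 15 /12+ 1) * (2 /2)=15 /4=3.75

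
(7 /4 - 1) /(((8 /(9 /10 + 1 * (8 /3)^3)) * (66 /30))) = 5363 /6336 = 0.85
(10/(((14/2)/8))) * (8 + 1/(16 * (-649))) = 415355/4543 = 91.43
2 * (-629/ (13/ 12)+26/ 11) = -165380/ 143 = -1156.50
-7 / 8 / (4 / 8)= -7 / 4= -1.75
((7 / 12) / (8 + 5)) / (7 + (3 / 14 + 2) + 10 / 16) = 98 / 21489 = 0.00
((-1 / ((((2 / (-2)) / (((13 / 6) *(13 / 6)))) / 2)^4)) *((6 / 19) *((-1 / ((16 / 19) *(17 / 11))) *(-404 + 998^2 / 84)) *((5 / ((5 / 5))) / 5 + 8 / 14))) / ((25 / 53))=1258212039641340641 / 17489001600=71943045.60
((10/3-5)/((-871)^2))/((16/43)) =-215/36414768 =-0.00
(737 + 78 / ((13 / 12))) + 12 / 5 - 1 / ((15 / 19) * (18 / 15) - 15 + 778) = 11777452 / 14515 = 811.40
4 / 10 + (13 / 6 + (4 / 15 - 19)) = -97 / 6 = -16.17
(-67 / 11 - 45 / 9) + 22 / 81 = -9640 / 891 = -10.82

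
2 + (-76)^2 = 5778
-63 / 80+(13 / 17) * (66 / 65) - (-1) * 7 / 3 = 1895 / 816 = 2.32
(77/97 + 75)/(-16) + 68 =12273/194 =63.26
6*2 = 12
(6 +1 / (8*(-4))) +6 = 383 / 32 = 11.97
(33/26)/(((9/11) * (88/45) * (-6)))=-55/416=-0.13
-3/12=-1/4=-0.25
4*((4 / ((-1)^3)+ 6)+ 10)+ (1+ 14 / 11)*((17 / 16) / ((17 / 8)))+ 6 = 1213 / 22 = 55.14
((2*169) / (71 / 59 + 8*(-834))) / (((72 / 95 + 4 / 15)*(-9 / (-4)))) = -1894490 / 86193363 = -0.02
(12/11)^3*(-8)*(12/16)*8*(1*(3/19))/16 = -15552/25289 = -0.61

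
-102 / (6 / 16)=-272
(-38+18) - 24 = -44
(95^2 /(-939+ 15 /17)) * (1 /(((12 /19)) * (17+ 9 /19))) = -0.87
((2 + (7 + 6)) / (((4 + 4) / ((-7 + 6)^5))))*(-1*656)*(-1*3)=-3690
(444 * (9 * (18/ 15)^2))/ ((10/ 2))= 1150.85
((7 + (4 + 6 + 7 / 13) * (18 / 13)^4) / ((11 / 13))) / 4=16980763 / 1256684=13.51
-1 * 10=-10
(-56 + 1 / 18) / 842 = -1007 / 15156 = -0.07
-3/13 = -0.23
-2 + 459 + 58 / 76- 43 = 15761 / 38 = 414.76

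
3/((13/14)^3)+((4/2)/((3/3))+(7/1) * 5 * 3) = 243311/2197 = 110.75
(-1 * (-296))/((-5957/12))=-0.60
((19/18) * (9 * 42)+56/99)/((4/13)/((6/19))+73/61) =31368701/170445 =184.04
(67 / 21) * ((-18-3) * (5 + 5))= -670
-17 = -17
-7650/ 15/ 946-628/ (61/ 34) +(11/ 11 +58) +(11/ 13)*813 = 148666967/ 375089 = 396.35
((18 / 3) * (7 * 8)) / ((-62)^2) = 84 / 961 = 0.09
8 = 8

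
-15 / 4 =-3.75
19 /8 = 2.38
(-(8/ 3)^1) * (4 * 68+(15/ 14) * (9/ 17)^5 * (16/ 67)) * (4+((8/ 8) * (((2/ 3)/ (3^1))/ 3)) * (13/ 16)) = -158855749006312/ 53938947573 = -2945.10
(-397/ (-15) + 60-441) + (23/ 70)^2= -5210053/ 14700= -354.43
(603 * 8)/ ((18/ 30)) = 8040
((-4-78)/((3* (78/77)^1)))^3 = -19645.64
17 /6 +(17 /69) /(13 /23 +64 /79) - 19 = -14101 /882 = -15.99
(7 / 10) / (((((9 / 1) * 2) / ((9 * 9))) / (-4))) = -63 / 5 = -12.60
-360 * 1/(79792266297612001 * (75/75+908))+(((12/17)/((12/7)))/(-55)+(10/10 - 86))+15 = -527519199879321663732557/7535182667814989314435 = -70.01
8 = 8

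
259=259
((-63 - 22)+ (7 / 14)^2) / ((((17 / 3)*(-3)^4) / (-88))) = 2486 / 153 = 16.25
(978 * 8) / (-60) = -652 / 5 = -130.40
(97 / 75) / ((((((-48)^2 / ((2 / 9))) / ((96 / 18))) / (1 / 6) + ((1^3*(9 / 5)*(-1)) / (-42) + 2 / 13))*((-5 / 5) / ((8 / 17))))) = -1456 / 27903885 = -0.00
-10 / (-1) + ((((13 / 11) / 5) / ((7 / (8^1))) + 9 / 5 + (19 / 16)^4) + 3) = 17.06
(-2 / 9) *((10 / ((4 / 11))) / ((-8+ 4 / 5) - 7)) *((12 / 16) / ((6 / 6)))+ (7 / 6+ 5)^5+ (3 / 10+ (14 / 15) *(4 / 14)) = 24619560007 / 2760480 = 8918.58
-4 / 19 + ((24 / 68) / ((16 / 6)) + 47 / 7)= 60017 / 9044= 6.64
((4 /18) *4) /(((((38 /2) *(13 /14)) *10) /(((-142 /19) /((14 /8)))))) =-4544 /211185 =-0.02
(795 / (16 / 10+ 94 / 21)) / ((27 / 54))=83475 / 319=261.68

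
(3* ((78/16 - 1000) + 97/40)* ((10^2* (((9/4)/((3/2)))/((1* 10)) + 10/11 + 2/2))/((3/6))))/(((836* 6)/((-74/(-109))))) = -166386447/1002364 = -165.99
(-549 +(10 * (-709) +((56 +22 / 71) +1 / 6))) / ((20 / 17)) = -10982527 / 1704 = -6445.14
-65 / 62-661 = -41047 / 62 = -662.05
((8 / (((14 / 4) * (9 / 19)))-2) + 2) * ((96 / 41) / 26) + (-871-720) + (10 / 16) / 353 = -50276178011 / 31609032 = -1590.56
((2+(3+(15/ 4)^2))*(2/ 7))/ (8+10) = 305/ 1008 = 0.30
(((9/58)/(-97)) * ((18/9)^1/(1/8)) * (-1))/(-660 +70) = -0.00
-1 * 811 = -811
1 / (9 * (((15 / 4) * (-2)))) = -2 / 135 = -0.01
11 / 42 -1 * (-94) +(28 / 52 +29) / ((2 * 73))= 3765155 / 39858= 94.46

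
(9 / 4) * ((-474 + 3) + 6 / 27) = -4237 / 4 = -1059.25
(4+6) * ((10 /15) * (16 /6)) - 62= -398 /9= -44.22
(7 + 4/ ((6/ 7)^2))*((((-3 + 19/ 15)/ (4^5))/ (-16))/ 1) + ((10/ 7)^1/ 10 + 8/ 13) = 4777561/ 6289920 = 0.76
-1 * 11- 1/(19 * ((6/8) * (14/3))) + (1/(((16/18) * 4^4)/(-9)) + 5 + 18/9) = -1104405/272384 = -4.05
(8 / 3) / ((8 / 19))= 19 / 3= 6.33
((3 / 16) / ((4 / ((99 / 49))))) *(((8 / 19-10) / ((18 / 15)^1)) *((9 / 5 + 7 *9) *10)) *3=-1563705 / 1064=-1469.65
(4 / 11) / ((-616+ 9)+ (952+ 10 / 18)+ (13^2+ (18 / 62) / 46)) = 51336 / 72642757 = 0.00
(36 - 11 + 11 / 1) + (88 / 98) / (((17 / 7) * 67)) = 287072 / 7973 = 36.01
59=59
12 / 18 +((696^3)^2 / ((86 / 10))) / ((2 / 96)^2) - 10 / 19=74641914889646836285784 / 2451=30453657645714743486.65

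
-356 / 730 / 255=-178 / 93075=-0.00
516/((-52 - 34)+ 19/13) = -6708/1099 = -6.10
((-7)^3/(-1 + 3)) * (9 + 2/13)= -40817/26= -1569.88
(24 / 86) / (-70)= -6 / 1505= -0.00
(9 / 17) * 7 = 63 / 17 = 3.71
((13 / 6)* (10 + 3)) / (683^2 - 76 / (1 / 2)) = 169 / 2798022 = 0.00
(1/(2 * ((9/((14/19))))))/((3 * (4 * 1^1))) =7/2052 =0.00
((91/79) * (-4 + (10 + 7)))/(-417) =-1183/32943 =-0.04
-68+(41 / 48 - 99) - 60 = -10855 / 48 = -226.15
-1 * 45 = -45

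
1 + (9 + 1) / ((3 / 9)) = 31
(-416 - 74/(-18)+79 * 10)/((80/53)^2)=165.96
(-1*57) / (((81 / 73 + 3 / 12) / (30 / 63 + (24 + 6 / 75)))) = -71524816 / 69475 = -1029.50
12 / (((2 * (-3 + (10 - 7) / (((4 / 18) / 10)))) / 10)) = 5 / 11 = 0.45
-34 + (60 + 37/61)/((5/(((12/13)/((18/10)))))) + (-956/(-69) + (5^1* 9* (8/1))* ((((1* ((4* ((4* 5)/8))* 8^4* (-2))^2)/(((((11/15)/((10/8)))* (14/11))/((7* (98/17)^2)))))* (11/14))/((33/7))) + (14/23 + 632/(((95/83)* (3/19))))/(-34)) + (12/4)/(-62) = 204982734601131559257929/1634032010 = 125445972506457.54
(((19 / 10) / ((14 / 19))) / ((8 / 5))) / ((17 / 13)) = 4693 / 3808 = 1.23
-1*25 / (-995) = 5 / 199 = 0.03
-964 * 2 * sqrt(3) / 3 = -1928 * sqrt(3) / 3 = -1113.13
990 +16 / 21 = 20806 / 21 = 990.76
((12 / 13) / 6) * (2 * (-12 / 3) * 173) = -212.92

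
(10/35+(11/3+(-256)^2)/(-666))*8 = -5489348/6993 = -784.98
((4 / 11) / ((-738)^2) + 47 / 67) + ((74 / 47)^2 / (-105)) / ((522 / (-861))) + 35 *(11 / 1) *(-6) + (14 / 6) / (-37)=-2746440998017509017 / 1189284236044245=-2309.32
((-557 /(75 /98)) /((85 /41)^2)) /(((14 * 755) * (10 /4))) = -13108438 /2045578125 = -0.01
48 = 48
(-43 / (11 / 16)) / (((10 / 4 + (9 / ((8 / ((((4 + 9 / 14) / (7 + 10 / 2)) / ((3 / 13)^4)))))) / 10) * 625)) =-16644096 / 2968439375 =-0.01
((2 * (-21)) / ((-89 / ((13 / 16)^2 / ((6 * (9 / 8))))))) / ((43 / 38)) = 22477 / 551088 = 0.04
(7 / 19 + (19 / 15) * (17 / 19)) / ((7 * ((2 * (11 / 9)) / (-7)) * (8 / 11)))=-321 / 380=-0.84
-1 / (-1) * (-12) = -12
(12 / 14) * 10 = 60 / 7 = 8.57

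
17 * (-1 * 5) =-85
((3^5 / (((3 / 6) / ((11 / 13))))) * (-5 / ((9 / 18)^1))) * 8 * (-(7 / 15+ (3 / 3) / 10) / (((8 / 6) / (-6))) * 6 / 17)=-29608.62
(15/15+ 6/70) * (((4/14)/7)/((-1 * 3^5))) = -0.00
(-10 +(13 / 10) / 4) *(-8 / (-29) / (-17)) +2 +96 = 241957 / 2465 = 98.16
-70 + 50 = -20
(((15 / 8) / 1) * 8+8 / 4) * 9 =153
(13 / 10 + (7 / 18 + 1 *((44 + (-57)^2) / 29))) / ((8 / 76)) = 1094.79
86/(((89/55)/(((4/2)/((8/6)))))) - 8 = 6383/89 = 71.72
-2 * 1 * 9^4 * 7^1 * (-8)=734832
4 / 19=0.21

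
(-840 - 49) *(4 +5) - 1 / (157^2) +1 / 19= -3747091701 / 468331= -8000.95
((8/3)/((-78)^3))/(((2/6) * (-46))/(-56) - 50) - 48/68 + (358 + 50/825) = 16557677912032/46334011581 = 357.35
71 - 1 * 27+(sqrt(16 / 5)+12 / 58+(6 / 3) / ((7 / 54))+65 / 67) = 4 * sqrt(5) / 5+824297 / 13601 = 62.39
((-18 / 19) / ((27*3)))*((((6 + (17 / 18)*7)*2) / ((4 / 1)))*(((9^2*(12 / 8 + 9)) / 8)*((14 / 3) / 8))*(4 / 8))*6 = -13.72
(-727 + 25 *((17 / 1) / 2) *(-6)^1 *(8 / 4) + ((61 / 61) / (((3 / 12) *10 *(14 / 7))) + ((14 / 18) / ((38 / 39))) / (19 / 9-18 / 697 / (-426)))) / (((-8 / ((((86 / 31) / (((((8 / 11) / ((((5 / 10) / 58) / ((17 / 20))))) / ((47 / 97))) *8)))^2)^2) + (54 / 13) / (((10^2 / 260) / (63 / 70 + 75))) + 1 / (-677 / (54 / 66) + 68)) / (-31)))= -13769689449312261398156141545243375 / 35979730729354182941096422611530690655328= -0.00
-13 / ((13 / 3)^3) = -27 / 169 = -0.16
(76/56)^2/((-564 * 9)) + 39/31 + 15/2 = 270103073/30841776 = 8.76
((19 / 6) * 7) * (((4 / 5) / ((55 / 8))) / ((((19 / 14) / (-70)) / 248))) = -5444096 / 165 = -32994.52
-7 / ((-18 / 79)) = 553 / 18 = 30.72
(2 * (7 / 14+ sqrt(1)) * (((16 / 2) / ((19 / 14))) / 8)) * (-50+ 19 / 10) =-10101 / 95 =-106.33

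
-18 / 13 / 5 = -18 / 65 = -0.28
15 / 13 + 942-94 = 11039 / 13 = 849.15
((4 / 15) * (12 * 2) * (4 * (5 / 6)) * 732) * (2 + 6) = 124928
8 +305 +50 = 363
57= 57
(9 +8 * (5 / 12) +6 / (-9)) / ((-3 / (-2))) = 70 / 9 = 7.78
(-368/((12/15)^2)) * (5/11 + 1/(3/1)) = -14950/33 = -453.03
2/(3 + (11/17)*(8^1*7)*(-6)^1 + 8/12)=-102/10901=-0.01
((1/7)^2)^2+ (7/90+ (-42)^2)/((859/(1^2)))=381276877/185621310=2.05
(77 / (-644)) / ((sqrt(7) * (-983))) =11 * sqrt(7) / 633052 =0.00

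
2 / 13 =0.15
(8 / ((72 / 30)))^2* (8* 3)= 800 / 3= 266.67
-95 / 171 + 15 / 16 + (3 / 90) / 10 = 1387 / 3600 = 0.39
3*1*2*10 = 60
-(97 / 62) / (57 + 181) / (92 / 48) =-291 / 84847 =-0.00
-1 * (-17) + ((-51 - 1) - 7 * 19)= -168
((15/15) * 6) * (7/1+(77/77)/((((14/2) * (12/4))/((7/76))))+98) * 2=23941/19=1260.05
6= 6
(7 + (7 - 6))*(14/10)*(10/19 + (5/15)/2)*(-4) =-8848/285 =-31.05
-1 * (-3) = 3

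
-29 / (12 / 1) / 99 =-29 / 1188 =-0.02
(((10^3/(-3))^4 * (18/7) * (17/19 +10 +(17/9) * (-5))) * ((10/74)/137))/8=310000000000000/54608337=5676788.88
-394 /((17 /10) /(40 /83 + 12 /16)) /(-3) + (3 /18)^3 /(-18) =522111629 /5485968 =95.17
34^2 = 1156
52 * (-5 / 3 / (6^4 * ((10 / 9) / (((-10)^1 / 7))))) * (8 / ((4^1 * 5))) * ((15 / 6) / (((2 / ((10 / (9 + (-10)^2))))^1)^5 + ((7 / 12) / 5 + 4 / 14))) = 203125 / 11631998049669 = 0.00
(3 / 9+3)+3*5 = 55 / 3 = 18.33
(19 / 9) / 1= 19 / 9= 2.11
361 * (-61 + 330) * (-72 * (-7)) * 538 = 26331299568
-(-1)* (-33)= -33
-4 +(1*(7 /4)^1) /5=-73 /20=-3.65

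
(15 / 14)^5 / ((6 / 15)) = 3.53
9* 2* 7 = 126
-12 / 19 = -0.63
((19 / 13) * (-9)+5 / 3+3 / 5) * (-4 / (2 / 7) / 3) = 29722 / 585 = 50.81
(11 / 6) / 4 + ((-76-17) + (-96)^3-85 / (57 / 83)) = -884952.31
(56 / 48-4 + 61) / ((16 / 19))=6631 / 96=69.07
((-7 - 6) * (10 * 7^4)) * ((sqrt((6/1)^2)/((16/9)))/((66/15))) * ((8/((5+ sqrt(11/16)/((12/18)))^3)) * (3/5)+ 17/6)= -37418605771057875/54108072016+ 95123799912960 * sqrt(11)/37199299511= -683072.04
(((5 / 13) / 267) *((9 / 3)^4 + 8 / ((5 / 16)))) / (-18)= -41 / 4806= -0.01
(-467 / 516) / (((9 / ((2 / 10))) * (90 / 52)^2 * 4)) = -78923 / 47020500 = -0.00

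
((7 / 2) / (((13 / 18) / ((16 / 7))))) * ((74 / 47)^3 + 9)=192906864 / 1349699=142.93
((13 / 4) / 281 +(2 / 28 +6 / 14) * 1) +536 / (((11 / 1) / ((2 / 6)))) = 621439 / 37092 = 16.75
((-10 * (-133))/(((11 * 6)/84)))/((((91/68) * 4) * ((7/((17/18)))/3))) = 54910/429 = 128.00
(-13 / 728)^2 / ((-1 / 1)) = -1 / 3136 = -0.00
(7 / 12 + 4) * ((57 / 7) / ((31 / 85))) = 88825 / 868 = 102.33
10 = 10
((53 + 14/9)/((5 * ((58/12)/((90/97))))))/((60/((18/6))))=1473/14065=0.10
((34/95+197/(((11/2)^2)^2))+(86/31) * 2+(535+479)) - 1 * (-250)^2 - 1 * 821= -2686273389521/43117745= -62300.88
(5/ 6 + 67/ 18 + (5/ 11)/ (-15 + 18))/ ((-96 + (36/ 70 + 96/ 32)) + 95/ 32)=-0.05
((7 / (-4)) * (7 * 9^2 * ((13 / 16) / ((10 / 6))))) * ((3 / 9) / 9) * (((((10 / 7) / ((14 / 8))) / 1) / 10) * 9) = -1053 / 80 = -13.16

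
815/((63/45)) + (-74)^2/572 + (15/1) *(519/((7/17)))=19517643/1001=19498.14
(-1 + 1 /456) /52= -0.02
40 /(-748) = -0.05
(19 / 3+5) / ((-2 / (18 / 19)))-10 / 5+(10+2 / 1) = 88 / 19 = 4.63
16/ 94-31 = -1449/ 47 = -30.83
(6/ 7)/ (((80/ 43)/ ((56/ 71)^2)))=7224/ 25205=0.29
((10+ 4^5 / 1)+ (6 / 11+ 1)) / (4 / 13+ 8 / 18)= 1332747 / 968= 1376.80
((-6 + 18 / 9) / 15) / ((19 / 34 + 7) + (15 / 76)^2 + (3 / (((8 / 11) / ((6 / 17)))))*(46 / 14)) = -2749376 / 127654125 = -0.02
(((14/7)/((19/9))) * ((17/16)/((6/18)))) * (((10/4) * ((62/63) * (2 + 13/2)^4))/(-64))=-660233505/1089536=-605.98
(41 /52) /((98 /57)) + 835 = 4257497 /5096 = 835.46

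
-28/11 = -2.55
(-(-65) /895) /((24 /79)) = 1027 /4296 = 0.24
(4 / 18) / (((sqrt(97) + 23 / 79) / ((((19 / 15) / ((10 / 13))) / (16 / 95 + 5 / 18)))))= -8527181 / 3461242680 + 29289013 * sqrt(97) / 3461242680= 0.08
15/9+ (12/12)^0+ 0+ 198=602/3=200.67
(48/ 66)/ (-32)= -1/ 44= -0.02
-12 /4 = -3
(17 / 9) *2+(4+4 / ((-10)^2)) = 1759 / 225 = 7.82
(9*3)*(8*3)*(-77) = -49896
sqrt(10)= 3.16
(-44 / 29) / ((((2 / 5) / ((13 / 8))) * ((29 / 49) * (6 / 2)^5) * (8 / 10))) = -175175 / 3269808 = -0.05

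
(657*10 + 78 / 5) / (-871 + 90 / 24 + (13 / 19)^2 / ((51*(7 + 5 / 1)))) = -7.59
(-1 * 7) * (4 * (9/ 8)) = -63/ 2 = -31.50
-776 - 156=-932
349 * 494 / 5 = 172406 / 5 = 34481.20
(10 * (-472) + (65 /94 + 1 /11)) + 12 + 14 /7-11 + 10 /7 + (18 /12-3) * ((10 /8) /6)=-273023239 /57904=-4715.10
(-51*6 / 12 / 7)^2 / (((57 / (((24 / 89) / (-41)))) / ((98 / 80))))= -2601 / 1386620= -0.00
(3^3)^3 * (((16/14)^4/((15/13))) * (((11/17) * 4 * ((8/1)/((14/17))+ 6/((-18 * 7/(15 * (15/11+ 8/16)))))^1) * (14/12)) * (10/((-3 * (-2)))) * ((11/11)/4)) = 12528442368/40817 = 306941.77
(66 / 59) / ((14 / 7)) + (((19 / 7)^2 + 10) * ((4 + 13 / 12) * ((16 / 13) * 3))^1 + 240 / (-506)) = 3100310341 / 9508499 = 326.06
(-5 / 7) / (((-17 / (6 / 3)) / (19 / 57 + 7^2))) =1480 / 357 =4.15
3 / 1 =3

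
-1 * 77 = -77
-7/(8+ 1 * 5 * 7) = -0.16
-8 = -8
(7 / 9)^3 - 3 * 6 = -12779 / 729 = -17.53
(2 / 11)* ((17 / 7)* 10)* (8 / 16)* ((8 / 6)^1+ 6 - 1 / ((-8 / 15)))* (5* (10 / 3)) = 469625 / 1386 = 338.83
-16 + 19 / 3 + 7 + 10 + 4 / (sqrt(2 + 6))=sqrt(2) + 22 / 3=8.75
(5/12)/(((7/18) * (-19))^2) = 135/17689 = 0.01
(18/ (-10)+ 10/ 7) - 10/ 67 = -1221/ 2345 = -0.52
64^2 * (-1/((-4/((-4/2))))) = -2048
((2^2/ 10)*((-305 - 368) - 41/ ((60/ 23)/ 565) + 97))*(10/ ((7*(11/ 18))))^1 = -680826/ 77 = -8841.90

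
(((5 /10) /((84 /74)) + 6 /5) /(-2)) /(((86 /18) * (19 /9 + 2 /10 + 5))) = -18603 /792232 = -0.02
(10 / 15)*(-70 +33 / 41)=-5674 / 123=-46.13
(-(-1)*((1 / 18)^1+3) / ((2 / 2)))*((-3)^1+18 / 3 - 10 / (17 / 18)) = -2365 / 102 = -23.19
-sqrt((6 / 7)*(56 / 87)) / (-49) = 4*sqrt(29) / 1421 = 0.02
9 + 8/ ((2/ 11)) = 53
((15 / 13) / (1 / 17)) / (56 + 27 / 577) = 147135 / 420407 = 0.35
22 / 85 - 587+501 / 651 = -10808246 / 18445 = -585.97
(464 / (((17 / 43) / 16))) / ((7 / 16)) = 5107712 / 119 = 42921.95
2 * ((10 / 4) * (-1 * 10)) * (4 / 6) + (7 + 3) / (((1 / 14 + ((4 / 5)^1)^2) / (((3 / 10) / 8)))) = -32675 / 996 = -32.81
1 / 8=0.12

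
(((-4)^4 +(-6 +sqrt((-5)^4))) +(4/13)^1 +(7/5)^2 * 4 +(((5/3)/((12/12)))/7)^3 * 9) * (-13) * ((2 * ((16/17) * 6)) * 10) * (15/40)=-4547150016/29155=-155964.67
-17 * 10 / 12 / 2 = -85 / 12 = -7.08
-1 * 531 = -531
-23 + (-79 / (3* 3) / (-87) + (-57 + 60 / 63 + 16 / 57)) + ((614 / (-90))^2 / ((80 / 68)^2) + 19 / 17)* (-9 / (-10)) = -8390766415573 / 177036300000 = -47.40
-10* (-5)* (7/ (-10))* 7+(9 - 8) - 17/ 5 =-1237/ 5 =-247.40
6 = 6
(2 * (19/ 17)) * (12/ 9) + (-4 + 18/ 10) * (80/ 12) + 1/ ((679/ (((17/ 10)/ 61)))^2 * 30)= -340819334117029/ 29164070537000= -11.69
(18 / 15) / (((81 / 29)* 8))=0.05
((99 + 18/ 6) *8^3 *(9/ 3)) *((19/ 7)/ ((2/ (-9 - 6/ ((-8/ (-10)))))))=-24558336/ 7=-3508333.71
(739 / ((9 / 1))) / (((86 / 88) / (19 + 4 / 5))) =357676 / 215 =1663.61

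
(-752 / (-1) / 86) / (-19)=-376 / 817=-0.46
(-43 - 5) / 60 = -4 / 5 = -0.80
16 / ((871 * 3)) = 16 / 2613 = 0.01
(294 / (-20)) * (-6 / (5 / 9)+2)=3234 / 25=129.36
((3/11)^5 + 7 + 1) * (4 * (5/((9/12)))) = 103092080/483153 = 213.37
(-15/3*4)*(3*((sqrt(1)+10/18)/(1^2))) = -280/3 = -93.33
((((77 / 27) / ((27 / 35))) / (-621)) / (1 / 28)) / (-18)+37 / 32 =151959457 / 130380192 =1.17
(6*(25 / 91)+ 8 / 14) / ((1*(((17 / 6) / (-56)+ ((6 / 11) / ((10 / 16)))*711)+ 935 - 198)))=533280 / 326115829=0.00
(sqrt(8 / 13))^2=8 / 13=0.62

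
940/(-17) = -940/17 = -55.29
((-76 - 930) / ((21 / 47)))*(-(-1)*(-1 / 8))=23641 / 84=281.44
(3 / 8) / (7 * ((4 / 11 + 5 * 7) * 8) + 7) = 11 / 58296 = 0.00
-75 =-75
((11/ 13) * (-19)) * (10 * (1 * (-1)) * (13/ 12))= 1045/ 6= 174.17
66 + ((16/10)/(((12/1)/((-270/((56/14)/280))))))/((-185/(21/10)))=17502/185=94.61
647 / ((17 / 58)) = 37526 / 17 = 2207.41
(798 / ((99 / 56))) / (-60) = -3724 / 495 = -7.52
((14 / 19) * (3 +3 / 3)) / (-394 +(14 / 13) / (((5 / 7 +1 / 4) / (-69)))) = -3276 / 523583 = -0.01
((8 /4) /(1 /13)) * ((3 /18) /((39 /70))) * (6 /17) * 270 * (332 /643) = 4183200 /10931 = 382.69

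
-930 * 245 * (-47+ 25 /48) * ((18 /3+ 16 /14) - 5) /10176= 60515875 /27136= 2230.10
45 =45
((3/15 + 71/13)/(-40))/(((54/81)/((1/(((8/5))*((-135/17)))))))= 0.02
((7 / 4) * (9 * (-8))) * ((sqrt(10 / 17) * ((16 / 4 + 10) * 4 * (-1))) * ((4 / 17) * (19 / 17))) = 536256 * sqrt(170) / 4913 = 1423.15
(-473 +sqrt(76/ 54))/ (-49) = 473/ 49 - sqrt(114)/ 441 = 9.63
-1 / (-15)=1 / 15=0.07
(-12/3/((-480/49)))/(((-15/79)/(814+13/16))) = -50466227/28800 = -1752.30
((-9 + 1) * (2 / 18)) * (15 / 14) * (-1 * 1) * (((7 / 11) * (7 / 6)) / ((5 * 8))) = 7 / 396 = 0.02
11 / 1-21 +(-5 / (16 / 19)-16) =-511 / 16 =-31.94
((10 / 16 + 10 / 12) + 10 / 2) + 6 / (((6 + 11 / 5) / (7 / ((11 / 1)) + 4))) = 106625 / 10824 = 9.85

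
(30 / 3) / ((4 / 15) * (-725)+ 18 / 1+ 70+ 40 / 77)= -1155 / 12106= -0.10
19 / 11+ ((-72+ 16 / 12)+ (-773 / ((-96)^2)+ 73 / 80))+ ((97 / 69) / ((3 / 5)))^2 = -151120830107 / 2413255680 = -62.62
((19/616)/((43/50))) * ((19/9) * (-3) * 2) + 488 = 9685583/19866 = 487.55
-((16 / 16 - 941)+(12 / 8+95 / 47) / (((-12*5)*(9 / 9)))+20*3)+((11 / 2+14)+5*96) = 7780711 / 5640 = 1379.56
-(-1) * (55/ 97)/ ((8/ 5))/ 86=275/ 66736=0.00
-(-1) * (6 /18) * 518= 518 /3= 172.67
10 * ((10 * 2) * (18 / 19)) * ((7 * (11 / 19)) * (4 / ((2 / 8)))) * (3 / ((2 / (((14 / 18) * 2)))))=10348800 / 361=28667.04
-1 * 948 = -948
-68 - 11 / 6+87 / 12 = -751 / 12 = -62.58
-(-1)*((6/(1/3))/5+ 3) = 33/5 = 6.60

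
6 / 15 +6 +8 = 72 / 5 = 14.40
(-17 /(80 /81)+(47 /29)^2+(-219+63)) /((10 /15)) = -34431051 /134560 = -255.88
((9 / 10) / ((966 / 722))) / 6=361 / 3220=0.11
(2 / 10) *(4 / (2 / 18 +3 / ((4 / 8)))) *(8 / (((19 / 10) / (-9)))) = -4.96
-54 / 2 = -27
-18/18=-1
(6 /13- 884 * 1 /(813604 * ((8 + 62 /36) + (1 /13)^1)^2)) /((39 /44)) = 8555404203608 /16430667710171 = 0.52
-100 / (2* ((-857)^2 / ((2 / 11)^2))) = -200 / 88868329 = -0.00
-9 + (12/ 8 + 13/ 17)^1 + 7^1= 9/ 34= 0.26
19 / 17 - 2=-15 / 17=-0.88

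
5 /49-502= -24593 /49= -501.90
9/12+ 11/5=59/20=2.95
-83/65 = -1.28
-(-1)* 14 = 14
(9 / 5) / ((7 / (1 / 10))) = 9 / 350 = 0.03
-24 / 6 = -4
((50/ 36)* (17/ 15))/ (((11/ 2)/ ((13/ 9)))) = 1105/ 2673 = 0.41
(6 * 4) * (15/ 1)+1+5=366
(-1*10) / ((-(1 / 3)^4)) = 810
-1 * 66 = -66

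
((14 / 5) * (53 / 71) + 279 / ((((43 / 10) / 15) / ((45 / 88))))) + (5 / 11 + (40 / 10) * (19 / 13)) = 4418864667 / 8731580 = 506.08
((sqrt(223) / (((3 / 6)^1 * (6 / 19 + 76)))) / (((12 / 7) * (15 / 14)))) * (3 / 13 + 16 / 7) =30457 * sqrt(223) / 848250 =0.54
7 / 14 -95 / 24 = -83 / 24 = -3.46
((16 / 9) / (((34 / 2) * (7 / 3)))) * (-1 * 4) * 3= -64 / 119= -0.54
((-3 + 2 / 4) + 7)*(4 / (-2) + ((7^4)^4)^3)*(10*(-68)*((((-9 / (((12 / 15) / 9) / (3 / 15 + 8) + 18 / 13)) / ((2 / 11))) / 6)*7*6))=93340539967644819651400630121689194493453687566435 / 3347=27887821920419725022826600000000000000000000000.00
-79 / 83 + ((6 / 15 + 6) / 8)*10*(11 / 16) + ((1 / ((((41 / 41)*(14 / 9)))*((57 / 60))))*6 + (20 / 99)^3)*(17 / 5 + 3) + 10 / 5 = 698064145433 / 21422261322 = 32.59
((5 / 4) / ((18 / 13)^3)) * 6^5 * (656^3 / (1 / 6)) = 6202140139520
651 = 651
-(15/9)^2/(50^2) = -1/900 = -0.00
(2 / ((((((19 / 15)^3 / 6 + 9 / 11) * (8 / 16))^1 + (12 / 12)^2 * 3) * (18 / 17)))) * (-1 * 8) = -6732000 / 1594199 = -4.22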